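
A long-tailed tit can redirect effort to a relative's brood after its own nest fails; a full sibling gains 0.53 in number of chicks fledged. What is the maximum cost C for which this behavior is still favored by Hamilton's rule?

0.265

r to a full sibling = 0.5 (full sibs share both parents — two paths of length 2: r = 2·(1/2)^2 = 1/2).
Hamilton's rule: n·r·B > C, so the trait is favored while C < n·r·B = 1·0.5·0.53 = 0.265.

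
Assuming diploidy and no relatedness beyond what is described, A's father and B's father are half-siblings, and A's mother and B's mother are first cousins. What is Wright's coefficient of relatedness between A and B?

Wright's path rule: contributions from independent ancestry routes add.
A and B are related in two ways: half first cousins through their fathers (r = 1/16) and second cousins through their mothers (r = 1/32).
r = 1/16 + 1/32 = 3/32 = 0.09375.

0.09375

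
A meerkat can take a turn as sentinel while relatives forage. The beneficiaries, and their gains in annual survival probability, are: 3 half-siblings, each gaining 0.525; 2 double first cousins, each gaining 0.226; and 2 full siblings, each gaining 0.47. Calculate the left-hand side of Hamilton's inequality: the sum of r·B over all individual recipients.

0.97675

r to a half-sibling = 1/4 (half-sibs share one parent — one path of length 2: r = (1/2)^2 = 1/4).
r to a double first cousin = 1/4 (double first cousins share both grandparent pairs — four paths of length 4: r = 4·(1/2)^4 = 1/4).
r to a full sibling = 0.5 (full sibs share both parents — two paths of length 2: r = 2·(1/2)^2 = 1/2).
Summing one r·B term per recipient: 3·0.25·0.525 + 2·0.25·0.226 + 2·0.5·0.47 = 0.97675.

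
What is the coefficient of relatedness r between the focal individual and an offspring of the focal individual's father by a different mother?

Each parent–offspring link contributes a factor of 1/2, and independent paths through distinct common ancestors add.
Half-sibs share one parent — one path of length 2: r = (1/2)^2 = 1/4.

0.25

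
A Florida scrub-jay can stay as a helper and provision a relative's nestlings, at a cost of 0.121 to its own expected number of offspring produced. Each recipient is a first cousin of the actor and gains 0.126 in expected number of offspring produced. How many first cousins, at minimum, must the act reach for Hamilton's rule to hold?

r to a first cousin = 1/8 (first cousins share one grandparent pair — two paths of length 4: r = 2·(1/2)^4 = 1/8).
Hamilton's rule: n·r·B > C  ⇒  n > C/(r·B) = 0.121/(0.125·0.126) = 7.683.
The smallest integer exceeding 7.683 is 8.

8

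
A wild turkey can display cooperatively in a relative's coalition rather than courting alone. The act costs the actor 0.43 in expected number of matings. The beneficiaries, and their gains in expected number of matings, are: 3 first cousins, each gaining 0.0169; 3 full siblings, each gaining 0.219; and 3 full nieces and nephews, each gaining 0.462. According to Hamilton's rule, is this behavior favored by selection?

Yes

Hamilton's rule: the trait is favored when the sum of r·B over every recipient exceeds the actor's cost C.
r to a first cousin = 0.125 (first cousins share one grandparent pair — two paths of length 4: r = 2·(1/2)^4 = 1/8).
r to a full sibling = 1/2 (full sibs share both parents — two paths of length 2: r = 2·(1/2)^2 = 1/2).
r to a full niece or nephew = 1/4 (full aunt/uncle↔niece/nephew: two paths of length 3 through the shared grandparent pair: r = 2·(1/2)^3 = 1/4).
Summing one r·B term per recipient: 3·0.125·0.0169 + 3·0.5·0.219 + 3·0.25·0.462 = 0.6813375.
0.6813375 > 0.43: the indirect benefit exceeds the cost.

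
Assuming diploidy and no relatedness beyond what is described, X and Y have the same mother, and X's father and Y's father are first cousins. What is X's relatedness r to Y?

Wright's path rule: contributions from independent ancestry routes add.
X and Y are related in two ways: half-sibs through their shared mother (r = 1/4) and second cousins through their fathers (r = 1/32).
r = 1/4 + 1/32 = 9/32 = 0.28125.

0.28125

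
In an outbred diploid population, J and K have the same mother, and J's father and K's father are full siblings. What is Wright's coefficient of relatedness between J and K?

0.375

Relatedness sums over independent paths through distinct common ancestors.
J and K are related in two ways: half-sibs through their shared mother (r = 1/4) and first cousins through their fathers (r = 1/8).
r = 1/4 + 1/8 = 3/8 = 0.375.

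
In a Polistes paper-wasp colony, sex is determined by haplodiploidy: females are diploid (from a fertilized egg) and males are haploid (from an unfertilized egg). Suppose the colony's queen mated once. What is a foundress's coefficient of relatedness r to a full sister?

Haplodiploid full sisters inherit their father's entire haploid genome identically (contributing 1/2) and on average half of their mother's contribution (1/2 · 1/2 = 1/4); r = 1/2 + 1/4 = 3/4.

0.75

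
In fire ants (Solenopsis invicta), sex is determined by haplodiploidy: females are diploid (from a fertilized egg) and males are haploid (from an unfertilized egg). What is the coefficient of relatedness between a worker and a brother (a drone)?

0.25

Her haploid brother carries none of their father's genes and a random half of their mother's genome; that half matches the maternal half of her own genome with probability 1/2: r = 1/2 · 1/2 = 1/4.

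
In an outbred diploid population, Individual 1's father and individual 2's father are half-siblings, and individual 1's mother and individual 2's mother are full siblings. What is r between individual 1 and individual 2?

0.1875

Independent pedigree routes through distinct common ancestors add.
Individual 1 and individual 2 are related in two ways: half first cousins through their fathers (r = 1/16) and first cousins through their mothers (r = 1/8).
r = 1/16 + 1/8 = 3/16 = 0.1875.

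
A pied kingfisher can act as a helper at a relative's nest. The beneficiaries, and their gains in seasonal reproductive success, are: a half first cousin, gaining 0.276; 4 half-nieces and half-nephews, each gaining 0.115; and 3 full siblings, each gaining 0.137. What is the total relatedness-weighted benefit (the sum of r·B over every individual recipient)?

r to a half first cousin = 1/16 (half first cousins share one grandparent — one path of length 4: r = (1/2)^4 = 1/16).
r to a half-niece or half-nephew = 0.125 (half-aunt/uncle↔niece/nephew: one path of length 3: r = (1/2)^3 = 1/8).
r to a full sibling = 1/2 (full sibs share both parents — two paths of length 2: r = 2·(1/2)^2 = 1/2).
Summing one r·B term per recipient: 1·0.0625·0.276 + 4·0.125·0.115 + 3·0.5·0.137 = 0.28025.

0.28025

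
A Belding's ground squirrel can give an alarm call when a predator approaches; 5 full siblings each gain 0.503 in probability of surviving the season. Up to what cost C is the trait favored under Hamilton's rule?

1.2575

r to a full sibling = 0.5 (full sibs share both parents — two paths of length 2: r = 2·(1/2)^2 = 1/2).
Hamilton's rule: n·r·B > C, so the trait is favored while C < n·r·B = 5·0.5·0.503 = 1.2575.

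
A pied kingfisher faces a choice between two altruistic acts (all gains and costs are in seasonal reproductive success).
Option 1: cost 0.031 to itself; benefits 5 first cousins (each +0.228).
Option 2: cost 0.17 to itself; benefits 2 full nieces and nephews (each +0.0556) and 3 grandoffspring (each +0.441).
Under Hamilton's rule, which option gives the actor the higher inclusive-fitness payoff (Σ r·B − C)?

Option 2

Option 1: r to a first cousin = 0.125.
Option 1: Σ r·B − C = (5·0.125·0.228) − 0.031 = 0.1115.
Option 2: r to a full niece or nephew = 0.25.
Option 2: r to a grandoffspring = 0.25.
Option 2: Σ r·B − C = (2·0.25·0.0556 + 3·0.25·0.441) − 0.17 = 0.18855.
Option 2 has the higher net inclusive-fitness payoff.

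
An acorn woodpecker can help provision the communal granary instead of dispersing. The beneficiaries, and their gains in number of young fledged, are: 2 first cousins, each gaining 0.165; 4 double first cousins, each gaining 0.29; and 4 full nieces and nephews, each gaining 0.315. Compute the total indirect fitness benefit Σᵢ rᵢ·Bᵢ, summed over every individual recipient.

r to a first cousin = 1/8 (first cousins share one grandparent pair — two paths of length 4: r = 2·(1/2)^4 = 1/8).
r to a double first cousin = 0.25 (double first cousins share both grandparent pairs — four paths of length 4: r = 4·(1/2)^4 = 1/4).
r to a full niece or nephew = 1/4 (full aunt/uncle↔niece/nephew: two paths of length 3 through the shared grandparent pair: r = 2·(1/2)^3 = 1/4).
Summing one r·B term per recipient: 2·0.125·0.165 + 4·0.25·0.29 + 4·0.25·0.315 = 0.64625.

0.64625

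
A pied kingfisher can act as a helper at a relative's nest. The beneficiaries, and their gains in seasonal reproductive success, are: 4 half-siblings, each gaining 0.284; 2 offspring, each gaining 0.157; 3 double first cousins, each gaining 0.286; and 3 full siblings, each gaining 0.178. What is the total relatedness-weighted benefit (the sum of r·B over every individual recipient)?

r to a half-sibling = 0.25 (half-sibs share one parent — one path of length 2: r = (1/2)^2 = 1/4).
r to an offspring = 1/2 (one parent–offspring link: r = (1/2)^1 = 1/2).
r to a double first cousin = 0.25 (double first cousins share both grandparent pairs — four paths of length 4: r = 4·(1/2)^4 = 1/4).
r to a full sibling = 0.5 (full sibs share both parents — two paths of length 2: r = 2·(1/2)^2 = 1/2).
Summing one r·B term per recipient: 4·0.25·0.284 + 2·0.5·0.157 + 3·0.25·0.286 + 3·0.5·0.178 = 0.9225.

0.9225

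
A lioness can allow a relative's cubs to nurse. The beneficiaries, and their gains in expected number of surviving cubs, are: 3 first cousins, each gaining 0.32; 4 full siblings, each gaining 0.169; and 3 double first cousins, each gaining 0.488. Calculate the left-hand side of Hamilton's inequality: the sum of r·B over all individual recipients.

r to a first cousin = 0.125 (first cousins share one grandparent pair — two paths of length 4: r = 2·(1/2)^4 = 1/8).
r to a full sibling = 1/2 (full sibs share both parents — two paths of length 2: r = 2·(1/2)^2 = 1/2).
r to a double first cousin = 1/4 (double first cousins share both grandparent pairs — four paths of length 4: r = 4·(1/2)^4 = 1/4).
Summing one r·B term per recipient: 3·0.125·0.32 + 4·0.5·0.169 + 3·0.25·0.488 = 0.824.

0.824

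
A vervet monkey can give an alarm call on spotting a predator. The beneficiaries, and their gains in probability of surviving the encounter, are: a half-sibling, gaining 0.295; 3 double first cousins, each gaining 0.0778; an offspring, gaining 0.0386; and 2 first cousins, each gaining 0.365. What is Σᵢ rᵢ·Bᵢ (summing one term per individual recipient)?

r to a half-sibling = 1/4 (half-sibs share one parent — one path of length 2: r = (1/2)^2 = 1/4).
r to a double first cousin = 1/4 (double first cousins share both grandparent pairs — four paths of length 4: r = 4·(1/2)^4 = 1/4).
r to an offspring = 0.5 (one parent–offspring link: r = (1/2)^1 = 1/2).
r to a first cousin = 1/8 (first cousins share one grandparent pair — two paths of length 4: r = 2·(1/2)^4 = 1/8).
Summing one r·B term per recipient: 1·0.25·0.295 + 3·0.25·0.0778 + 1·0.5·0.0386 + 2·0.125·0.365 = 0.24265.

0.24265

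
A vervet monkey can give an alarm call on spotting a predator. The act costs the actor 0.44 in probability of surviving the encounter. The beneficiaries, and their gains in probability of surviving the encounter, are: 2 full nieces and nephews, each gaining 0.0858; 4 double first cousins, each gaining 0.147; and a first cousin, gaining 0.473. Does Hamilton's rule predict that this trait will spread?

No

Hamilton's rule: the trait is favored when the sum of r·B over every recipient exceeds the actor's cost C.
r to a full niece or nephew = 0.25 (full aunt/uncle↔niece/nephew: two paths of length 3 through the shared grandparent pair: r = 2·(1/2)^3 = 1/4).
r to a double first cousin = 1/4 (double first cousins share both grandparent pairs — four paths of length 4: r = 4·(1/2)^4 = 1/4).
r to a first cousin = 1/8 (first cousins share one grandparent pair — two paths of length 4: r = 2·(1/2)^4 = 1/8).
Summing one r·B term per recipient: 2·0.25·0.0858 + 4·0.25·0.147 + 1·0.125·0.473 = 0.249025.
0.249025 < 0.44: the indirect benefit is less than the cost.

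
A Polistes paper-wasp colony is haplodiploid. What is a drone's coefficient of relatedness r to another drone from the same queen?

0.5

Haploid brothers each carry a random half of the queen's diploid genome, so on average they share half: r = 1/2.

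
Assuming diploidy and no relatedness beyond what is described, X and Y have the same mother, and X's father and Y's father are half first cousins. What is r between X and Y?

0.265625

With two independent routes of shared ancestry, r is the sum of the two contributions.
X and Y are related in two ways: half-sibs through their shared mother (r = 1/4) and half second cousins through their fathers (r = 1/64).
r = 1/4 + 1/64 = 0.265625.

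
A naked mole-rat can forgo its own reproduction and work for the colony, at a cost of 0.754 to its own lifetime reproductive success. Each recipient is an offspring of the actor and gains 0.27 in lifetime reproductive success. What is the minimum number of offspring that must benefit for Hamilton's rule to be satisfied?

r to an offspring = 1/2 (one parent–offspring link: r = (1/2)^1 = 1/2).
Hamilton's rule: n·r·B > C  ⇒  n > C/(r·B) = 0.754/(0.5·0.27) = 5.585.
The smallest integer exceeding 5.585 is 6.

6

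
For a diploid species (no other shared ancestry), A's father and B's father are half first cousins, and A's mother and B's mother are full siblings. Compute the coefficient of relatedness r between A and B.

Relatedness sums over independent paths through distinct common ancestors.
A and B are related in two ways: half second cousins through their fathers (r = 1/64) and first cousins through their mothers (r = 1/8).
r = 1/64 + 1/8 = 0.140625.

0.140625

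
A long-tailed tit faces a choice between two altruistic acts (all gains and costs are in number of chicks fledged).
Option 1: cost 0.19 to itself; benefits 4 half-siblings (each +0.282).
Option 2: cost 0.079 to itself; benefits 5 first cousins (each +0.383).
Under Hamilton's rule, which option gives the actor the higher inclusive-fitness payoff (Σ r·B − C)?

Option 2

Option 1: r to a half-sibling = 0.25.
Option 1: Σ r·B − C = (4·0.25·0.282) − 0.19 = 0.092.
Option 2: r to a first cousin = 0.125.
Option 2: Σ r·B − C = (5·0.125·0.383) − 0.079 = 0.160375.
Option 2 has the higher net inclusive-fitness payoff.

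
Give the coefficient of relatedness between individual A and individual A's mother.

Each parent–offspring link contributes a factor of 1/2, and independent paths through distinct common ancestors add.
One parent–offspring link: r = (1/2)^1 = 1/2.

0.5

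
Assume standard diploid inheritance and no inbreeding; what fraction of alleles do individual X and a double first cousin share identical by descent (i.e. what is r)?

0.25

Double first cousins share both grandparent pairs — four paths of length 4: r = 4·(1/2)^4 = 1/4.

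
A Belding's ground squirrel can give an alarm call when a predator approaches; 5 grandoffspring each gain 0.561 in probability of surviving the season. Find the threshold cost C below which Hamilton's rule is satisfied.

0.70125

r to a grandoffspring = 0.25 (two parent–offspring links: r = (1/2)^2 = 1/4).
Hamilton's rule: n·r·B > C, so the trait is favored while C < n·r·B = 5·0.25·0.561 = 0.70125.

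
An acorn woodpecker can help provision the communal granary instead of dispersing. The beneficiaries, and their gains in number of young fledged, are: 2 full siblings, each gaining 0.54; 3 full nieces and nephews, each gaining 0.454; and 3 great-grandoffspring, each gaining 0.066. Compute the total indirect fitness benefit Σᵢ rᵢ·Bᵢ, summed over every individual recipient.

0.90525

r to a full sibling = 1/2 (full sibs share both parents — two paths of length 2: r = 2·(1/2)^2 = 1/2).
r to a full niece or nephew = 1/4 (full aunt/uncle↔niece/nephew: two paths of length 3 through the shared grandparent pair: r = 2·(1/2)^3 = 1/4).
r to a great-grandoffspring = 0.125 (three parent–offspring links: r = (1/2)^3 = 1/8).
Summing one r·B term per recipient: 2·0.5·0.54 + 3·0.25·0.454 + 3·0.125·0.066 = 0.90525.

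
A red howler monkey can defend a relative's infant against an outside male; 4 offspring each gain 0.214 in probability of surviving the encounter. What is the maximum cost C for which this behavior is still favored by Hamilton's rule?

0.428

r to an offspring = 0.5 (one parent–offspring link: r = (1/2)^1 = 1/2).
Hamilton's rule: n·r·B > C, so the trait is favored while C < n·r·B = 4·0.5·0.214 = 0.428.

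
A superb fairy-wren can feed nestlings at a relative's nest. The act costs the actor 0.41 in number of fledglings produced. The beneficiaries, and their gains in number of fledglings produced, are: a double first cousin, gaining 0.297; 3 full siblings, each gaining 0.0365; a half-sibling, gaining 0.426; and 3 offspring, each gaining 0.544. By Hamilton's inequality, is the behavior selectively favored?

Yes

Hamilton's rule: the trait is favored when the sum of r·B over every recipient exceeds the actor's cost C.
r to a double first cousin = 0.25 (double first cousins share both grandparent pairs — four paths of length 4: r = 4·(1/2)^4 = 1/4).
r to a full sibling = 0.5 (full sibs share both parents — two paths of length 2: r = 2·(1/2)^2 = 1/2).
r to a half-sibling = 0.25 (half-sibs share one parent — one path of length 2: r = (1/2)^2 = 1/4).
r to an offspring = 1/2 (one parent–offspring link: r = (1/2)^1 = 1/2).
Summing one r·B term per recipient: 1·0.25·0.297 + 3·0.5·0.0365 + 1·0.25·0.426 + 3·0.5·0.544 = 1.0515.
1.0515 > 0.41: the indirect benefit exceeds the cost.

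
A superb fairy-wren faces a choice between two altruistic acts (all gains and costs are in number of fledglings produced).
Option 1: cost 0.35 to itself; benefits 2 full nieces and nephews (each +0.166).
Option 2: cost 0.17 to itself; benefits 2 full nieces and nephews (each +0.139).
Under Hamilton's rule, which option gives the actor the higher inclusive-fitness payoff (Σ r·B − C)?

Option 1: r to a full niece or nephew = 0.25.
Option 1: Σ r·B − C = (2·0.25·0.166) − 0.35 = -0.267.
Option 2: r to a full niece or nephew = 0.25.
Option 2: Σ r·B − C = (2·0.25·0.139) − 0.17 = -0.1005.
Option 2 has the higher net inclusive-fitness payoff.

Option 2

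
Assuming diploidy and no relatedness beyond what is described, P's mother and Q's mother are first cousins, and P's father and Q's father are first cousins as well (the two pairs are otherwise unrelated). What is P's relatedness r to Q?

Relatedness sums over independent paths through distinct common ancestors.
P and Q are related in two ways: second cousins through their mothers (r = 1/32) and second cousins through their fathers (r = 1/32).
r = 1/32 + 1/32 = 0.0625.

0.0625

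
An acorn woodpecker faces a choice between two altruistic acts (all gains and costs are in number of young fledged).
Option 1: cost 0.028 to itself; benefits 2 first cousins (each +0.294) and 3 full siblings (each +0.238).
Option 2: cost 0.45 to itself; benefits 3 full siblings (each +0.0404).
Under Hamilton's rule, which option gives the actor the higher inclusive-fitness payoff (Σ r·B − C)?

Option 1

Option 1: r to a first cousin = 0.125.
Option 1: r to a full sibling = 0.5.
Option 1: Σ r·B − C = (2·0.125·0.294 + 3·0.5·0.238) − 0.028 = 0.4025.
Option 2: r to a full sibling = 0.5.
Option 2: Σ r·B − C = (3·0.5·0.0404) − 0.45 = -0.3894.
Option 1 has the higher net inclusive-fitness payoff.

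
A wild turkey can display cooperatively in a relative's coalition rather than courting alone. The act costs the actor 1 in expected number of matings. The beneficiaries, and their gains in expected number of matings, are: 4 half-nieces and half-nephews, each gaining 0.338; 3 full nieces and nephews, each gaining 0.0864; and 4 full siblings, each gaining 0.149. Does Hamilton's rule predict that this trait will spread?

No

Hamilton's rule: the trait is favored when the sum of r·B over every recipient exceeds the actor's cost C.
r to a half-niece or half-nephew = 0.125 (half-aunt/uncle↔niece/nephew: one path of length 3: r = (1/2)^3 = 1/8).
r to a full niece or nephew = 0.25 (full aunt/uncle↔niece/nephew: two paths of length 3 through the shared grandparent pair: r = 2·(1/2)^3 = 1/4).
r to a full sibling = 0.5 (full sibs share both parents — two paths of length 2: r = 2·(1/2)^2 = 1/2).
Summing one r·B term per recipient: 4·0.125·0.338 + 3·0.25·0.0864 + 4·0.5·0.149 = 0.5318.
0.5318 < 1: the indirect benefit is less than the cost.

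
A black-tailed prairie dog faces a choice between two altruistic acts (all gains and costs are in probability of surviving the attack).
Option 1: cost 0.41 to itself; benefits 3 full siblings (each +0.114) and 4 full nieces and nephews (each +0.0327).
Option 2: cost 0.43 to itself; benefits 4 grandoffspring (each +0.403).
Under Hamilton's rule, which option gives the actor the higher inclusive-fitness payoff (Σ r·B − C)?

Option 1: r to a full sibling = 0.5.
Option 1: r to a full niece or nephew = 0.25.
Option 1: Σ r·B − C = (3·0.5·0.114 + 4·0.25·0.0327) − 0.41 = -0.2063.
Option 2: r to a grandoffspring = 0.25.
Option 2: Σ r·B − C = (4·0.25·0.403) − 0.43 = -0.027.
Option 2 has the higher net inclusive-fitness payoff.

Option 2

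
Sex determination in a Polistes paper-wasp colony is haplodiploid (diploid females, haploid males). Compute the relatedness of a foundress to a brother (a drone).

Her haploid brother carries none of their father's genes and a random half of their mother's genome; that half matches the maternal half of her own genome with probability 1/2: r = 1/2 · 1/2 = 1/4.

0.25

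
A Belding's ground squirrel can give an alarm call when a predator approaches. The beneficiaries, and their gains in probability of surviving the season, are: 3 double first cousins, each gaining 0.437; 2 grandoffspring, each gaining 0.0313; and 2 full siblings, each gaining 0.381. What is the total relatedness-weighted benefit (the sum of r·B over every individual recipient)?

0.7244

r to a double first cousin = 0.25 (double first cousins share both grandparent pairs — four paths of length 4: r = 4·(1/2)^4 = 1/4).
r to a grandoffspring = 0.25 (two parent–offspring links: r = (1/2)^2 = 1/4).
r to a full sibling = 1/2 (full sibs share both parents — two paths of length 2: r = 2·(1/2)^2 = 1/2).
Summing one r·B term per recipient: 3·0.25·0.437 + 2·0.25·0.0313 + 2·0.5·0.381 = 0.7244.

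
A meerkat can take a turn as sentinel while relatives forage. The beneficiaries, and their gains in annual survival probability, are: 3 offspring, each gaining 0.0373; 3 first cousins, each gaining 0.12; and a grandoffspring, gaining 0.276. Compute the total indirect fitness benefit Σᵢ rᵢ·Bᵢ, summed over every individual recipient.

r to an offspring = 1/2 (one parent–offspring link: r = (1/2)^1 = 1/2).
r to a first cousin = 0.125 (first cousins share one grandparent pair — two paths of length 4: r = 2·(1/2)^4 = 1/8).
r to a grandoffspring = 1/4 (two parent–offspring links: r = (1/2)^2 = 1/4).
Summing one r·B term per recipient: 3·0.5·0.0373 + 3·0.125·0.12 + 1·0.25·0.276 = 0.16995.

0.16995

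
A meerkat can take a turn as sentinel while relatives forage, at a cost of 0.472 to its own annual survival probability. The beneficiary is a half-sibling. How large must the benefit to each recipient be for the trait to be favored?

r to a half-sibling = 1/4 (half-sibs share one parent — one path of length 2: r = (1/2)^2 = 1/4).
Hamilton's rule with n recipients of equal r: n·r·B > C, so B > C/(n·r) = 0.472/(1·0.25) = 1.888.

1.888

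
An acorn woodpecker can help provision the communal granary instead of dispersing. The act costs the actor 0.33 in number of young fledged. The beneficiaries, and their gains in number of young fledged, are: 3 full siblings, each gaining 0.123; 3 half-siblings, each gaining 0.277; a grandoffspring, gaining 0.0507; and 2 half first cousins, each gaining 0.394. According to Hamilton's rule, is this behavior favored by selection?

Yes

Hamilton's rule: the trait is favored when the sum of r·B over every recipient exceeds the actor's cost C.
r to a full sibling = 1/2 (full sibs share both parents — two paths of length 2: r = 2·(1/2)^2 = 1/2).
r to a half-sibling = 1/4 (half-sibs share one parent — one path of length 2: r = (1/2)^2 = 1/4).
r to a grandoffspring = 1/4 (two parent–offspring links: r = (1/2)^2 = 1/4).
r to a half first cousin = 0.0625 (half first cousins share one grandparent — one path of length 4: r = (1/2)^4 = 1/16).
Summing one r·B term per recipient: 3·0.5·0.123 + 3·0.25·0.277 + 1·0.25·0.0507 + 2·0.0625·0.394 = 0.454175.
0.454175 > 0.33: the indirect benefit exceeds the cost.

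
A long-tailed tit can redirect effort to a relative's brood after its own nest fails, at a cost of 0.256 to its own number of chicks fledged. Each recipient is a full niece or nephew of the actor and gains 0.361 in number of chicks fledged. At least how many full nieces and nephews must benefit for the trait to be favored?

3

r to a full niece or nephew = 0.25 (full aunt/uncle↔niece/nephew: two paths of length 3 through the shared grandparent pair: r = 2·(1/2)^3 = 1/4).
Hamilton's rule: n·r·B > C  ⇒  n > C/(r·B) = 0.256/(0.25·0.361) = 2.837.
The smallest integer exceeding 2.837 is 3.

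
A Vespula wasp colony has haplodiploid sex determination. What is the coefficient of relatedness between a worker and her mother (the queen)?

0.5

One meiotic link between diploid queen and diploid daughter: r = 1/2.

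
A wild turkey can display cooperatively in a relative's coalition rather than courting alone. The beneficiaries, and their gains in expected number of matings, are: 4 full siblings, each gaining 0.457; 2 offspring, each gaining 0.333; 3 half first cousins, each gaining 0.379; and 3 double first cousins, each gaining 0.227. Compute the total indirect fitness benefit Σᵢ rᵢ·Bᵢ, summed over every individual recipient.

r to a full sibling = 1/2 (full sibs share both parents — two paths of length 2: r = 2·(1/2)^2 = 1/2).
r to an offspring = 1/2 (one parent–offspring link: r = (1/2)^1 = 1/2).
r to a half first cousin = 1/16 (half first cousins share one grandparent — one path of length 4: r = (1/2)^4 = 1/16).
r to a double first cousin = 0.25 (double first cousins share both grandparent pairs — four paths of length 4: r = 4·(1/2)^4 = 1/4).
Summing one r·B term per recipient: 4·0.5·0.457 + 2·0.5·0.333 + 3·0.0625·0.379 + 3·0.25·0.227 = 1.4883125.

1.4883125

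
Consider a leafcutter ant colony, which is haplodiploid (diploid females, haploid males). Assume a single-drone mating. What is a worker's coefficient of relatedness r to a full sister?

Haplodiploid full sisters inherit their father's entire haploid genome identically (contributing 1/2) and on average half of their mother's contribution (1/2 · 1/2 = 1/4); r = 1/2 + 1/4 = 3/4.

0.75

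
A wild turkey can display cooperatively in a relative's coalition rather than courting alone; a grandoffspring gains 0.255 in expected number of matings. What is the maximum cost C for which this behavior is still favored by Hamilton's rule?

0.06375

r to a grandoffspring = 1/4 (two parent–offspring links: r = (1/2)^2 = 1/4).
Hamilton's rule: n·r·B > C, so the trait is favored while C < n·r·B = 1·0.25·0.255 = 0.06375.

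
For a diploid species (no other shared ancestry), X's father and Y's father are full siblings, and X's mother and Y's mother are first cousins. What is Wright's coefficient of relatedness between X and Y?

With two independent routes of shared ancestry, r is the sum of the two contributions.
X and Y are related in two ways: first cousins through their fathers (r = 1/8) and second cousins through their mothers (r = 1/32).
r = 1/8 + 1/32 = 0.15625.

0.15625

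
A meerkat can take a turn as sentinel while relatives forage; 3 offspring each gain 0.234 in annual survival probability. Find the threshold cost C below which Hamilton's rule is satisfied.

r to an offspring = 0.5 (one parent–offspring link: r = (1/2)^1 = 1/2).
Hamilton's rule: n·r·B > C, so the trait is favored while C < n·r·B = 3·0.5·0.234 = 0.351.

0.351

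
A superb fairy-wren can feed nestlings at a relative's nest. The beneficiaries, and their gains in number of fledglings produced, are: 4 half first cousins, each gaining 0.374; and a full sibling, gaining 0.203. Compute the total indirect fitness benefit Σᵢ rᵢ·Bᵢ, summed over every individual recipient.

0.195

r to a half first cousin = 0.0625 (half first cousins share one grandparent — one path of length 4: r = (1/2)^4 = 1/16).
r to a full sibling = 0.5 (full sibs share both parents — two paths of length 2: r = 2·(1/2)^2 = 1/2).
Summing one r·B term per recipient: 4·0.0625·0.374 + 1·0.5·0.203 = 0.195.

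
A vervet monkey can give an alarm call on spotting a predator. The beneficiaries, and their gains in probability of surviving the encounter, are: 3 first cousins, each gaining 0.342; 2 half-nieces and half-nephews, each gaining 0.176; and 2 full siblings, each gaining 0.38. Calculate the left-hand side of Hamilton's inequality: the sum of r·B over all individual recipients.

r to a first cousin = 1/8 (first cousins share one grandparent pair — two paths of length 4: r = 2·(1/2)^4 = 1/8).
r to a half-niece or half-nephew = 1/8 (half-aunt/uncle↔niece/nephew: one path of length 3: r = (1/2)^3 = 1/8).
r to a full sibling = 1/2 (full sibs share both parents — two paths of length 2: r = 2·(1/2)^2 = 1/2).
Summing one r·B term per recipient: 3·0.125·0.342 + 2·0.125·0.176 + 2·0.5·0.38 = 0.55225.

0.55225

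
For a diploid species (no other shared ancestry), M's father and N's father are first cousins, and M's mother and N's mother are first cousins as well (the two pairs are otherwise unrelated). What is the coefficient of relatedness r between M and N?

0.0625

Relatedness sums over independent paths through distinct common ancestors.
M and N are related in two ways: second cousins through their fathers (r = 1/32) and second cousins through their mothers (r = 1/32).
r = 1/32 + 1/32 = 0.0625.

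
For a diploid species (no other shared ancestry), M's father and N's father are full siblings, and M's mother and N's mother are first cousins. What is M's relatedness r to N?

0.15625

Independent pedigree routes through distinct common ancestors add.
M and N are related in two ways: first cousins through their fathers (r = 1/8) and second cousins through their mothers (r = 1/32).
r = 1/8 + 1/32 = 5/32 = 0.15625.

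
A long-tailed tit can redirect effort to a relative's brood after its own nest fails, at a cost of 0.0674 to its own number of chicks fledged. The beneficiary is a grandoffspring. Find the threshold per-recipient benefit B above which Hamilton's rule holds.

0.2696

r to a grandoffspring = 0.25 (two parent–offspring links: r = (1/2)^2 = 1/4).
Hamilton's rule with n recipients of equal r: n·r·B > C, so B > C/(n·r) = 0.0674/(1·0.25) = 0.2696.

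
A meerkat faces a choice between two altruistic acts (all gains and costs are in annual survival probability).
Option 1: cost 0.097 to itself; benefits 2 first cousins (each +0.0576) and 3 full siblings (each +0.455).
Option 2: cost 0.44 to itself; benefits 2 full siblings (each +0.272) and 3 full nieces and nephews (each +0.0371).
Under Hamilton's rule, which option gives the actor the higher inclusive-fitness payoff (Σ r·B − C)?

Option 1: r to a first cousin = 0.125.
Option 1: r to a full sibling = 0.5.
Option 1: Σ r·B − C = (2·0.125·0.0576 + 3·0.5·0.455) − 0.097 = 0.5999.
Option 2: r to a full sibling = 0.5.
Option 2: r to a full niece or nephew = 0.25.
Option 2: Σ r·B − C = (2·0.5·0.272 + 3·0.25·0.0371) − 0.44 = -0.140175.
Option 1 has the higher net inclusive-fitness payoff.

Option 1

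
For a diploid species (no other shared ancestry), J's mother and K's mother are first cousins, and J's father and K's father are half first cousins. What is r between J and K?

Independent pedigree routes through distinct common ancestors add.
J and K are related in two ways: second cousins through their mothers (r = 1/32) and half second cousins through their fathers (r = 1/64).
r = 1/32 + 1/64 = 3/64 = 0.046875.

0.046875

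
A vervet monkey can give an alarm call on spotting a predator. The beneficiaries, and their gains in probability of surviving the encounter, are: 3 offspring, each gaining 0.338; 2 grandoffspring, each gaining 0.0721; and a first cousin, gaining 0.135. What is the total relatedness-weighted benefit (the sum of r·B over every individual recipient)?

r to an offspring = 0.5 (one parent–offspring link: r = (1/2)^1 = 1/2).
r to a grandoffspring = 1/4 (two parent–offspring links: r = (1/2)^2 = 1/4).
r to a first cousin = 0.125 (first cousins share one grandparent pair — two paths of length 4: r = 2·(1/2)^4 = 1/8).
Summing one r·B term per recipient: 3·0.5·0.338 + 2·0.25·0.0721 + 1·0.125·0.135 = 0.559925.

0.559925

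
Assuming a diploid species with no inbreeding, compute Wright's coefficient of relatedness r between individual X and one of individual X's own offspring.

0.5

Each parent–offspring link contributes a factor of 1/2, and independent paths through distinct common ancestors add.
One parent–offspring link: r = (1/2)^1 = 1/2.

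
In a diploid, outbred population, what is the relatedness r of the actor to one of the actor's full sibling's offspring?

0.25

Each parent–offspring link contributes a factor of 1/2, and independent paths through distinct common ancestors add.
Full aunt/uncle↔niece/nephew: two paths of length 3 through the shared grandparent pair: r = 2·(1/2)^3 = 1/4.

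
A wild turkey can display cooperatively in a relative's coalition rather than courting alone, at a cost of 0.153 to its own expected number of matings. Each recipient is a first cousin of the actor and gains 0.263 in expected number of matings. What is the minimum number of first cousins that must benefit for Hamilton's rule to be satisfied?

r to a first cousin = 1/8 (first cousins share one grandparent pair — two paths of length 4: r = 2·(1/2)^4 = 1/8).
Hamilton's rule: n·r·B > C  ⇒  n > C/(r·B) = 0.153/(0.125·0.263) = 4.654.
The smallest integer exceeding 4.654 is 5.

5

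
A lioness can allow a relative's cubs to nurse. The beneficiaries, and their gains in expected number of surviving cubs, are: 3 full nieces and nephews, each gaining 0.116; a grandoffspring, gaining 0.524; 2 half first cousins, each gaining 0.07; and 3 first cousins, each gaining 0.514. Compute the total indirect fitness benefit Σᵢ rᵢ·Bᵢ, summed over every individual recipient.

r to a full niece or nephew = 0.25 (full aunt/uncle↔niece/nephew: two paths of length 3 through the shared grandparent pair: r = 2·(1/2)^3 = 1/4).
r to a grandoffspring = 0.25 (two parent–offspring links: r = (1/2)^2 = 1/4).
r to a half first cousin = 1/16 (half first cousins share one grandparent — one path of length 4: r = (1/2)^4 = 1/16).
r to a first cousin = 0.125 (first cousins share one grandparent pair — two paths of length 4: r = 2·(1/2)^4 = 1/8).
Summing one r·B term per recipient: 3·0.25·0.116 + 1·0.25·0.524 + 2·0.0625·0.07 + 3·0.125·0.514 = 0.4195.

0.4195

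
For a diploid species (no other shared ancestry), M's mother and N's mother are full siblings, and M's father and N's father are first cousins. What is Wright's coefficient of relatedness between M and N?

0.15625

Relatedness sums over independent paths through distinct common ancestors.
M and N are related in two ways: first cousins through their mothers (r = 1/8) and second cousins through their fathers (r = 1/32).
r = 1/8 + 1/32 = 5/32 = 0.15625.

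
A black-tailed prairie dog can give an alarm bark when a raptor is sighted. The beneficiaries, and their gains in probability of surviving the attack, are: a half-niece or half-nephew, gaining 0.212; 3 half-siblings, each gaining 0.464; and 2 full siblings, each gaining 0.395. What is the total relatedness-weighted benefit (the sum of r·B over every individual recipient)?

0.7695

r to a half-niece or half-nephew = 1/8 (half-aunt/uncle↔niece/nephew: one path of length 3: r = (1/2)^3 = 1/8).
r to a half-sibling = 0.25 (half-sibs share one parent — one path of length 2: r = (1/2)^2 = 1/4).
r to a full sibling = 1/2 (full sibs share both parents — two paths of length 2: r = 2·(1/2)^2 = 1/2).
Summing one r·B term per recipient: 1·0.125·0.212 + 3·0.25·0.464 + 2·0.5·0.395 = 0.7695.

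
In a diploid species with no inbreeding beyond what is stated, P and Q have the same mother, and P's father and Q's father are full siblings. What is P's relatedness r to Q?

Relatedness sums over independent paths through distinct common ancestors.
P and Q are related in two ways: half-sibs through their shared mother (r = 1/4) and first cousins through their fathers (r = 1/8).
r = 1/4 + 1/8 = 0.375.

0.375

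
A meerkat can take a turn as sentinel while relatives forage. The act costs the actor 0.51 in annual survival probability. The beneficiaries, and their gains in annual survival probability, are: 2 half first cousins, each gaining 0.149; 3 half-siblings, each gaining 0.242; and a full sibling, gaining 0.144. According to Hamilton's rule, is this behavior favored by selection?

Hamilton's rule: the trait is favored when the sum of r·B over every recipient exceeds the actor's cost C.
r to a half first cousin = 1/16 (half first cousins share one grandparent — one path of length 4: r = (1/2)^4 = 1/16).
r to a half-sibling = 0.25 (half-sibs share one parent — one path of length 2: r = (1/2)^2 = 1/4).
r to a full sibling = 0.5 (full sibs share both parents — two paths of length 2: r = 2·(1/2)^2 = 1/2).
Summing one r·B term per recipient: 2·0.0625·0.149 + 3·0.25·0.242 + 1·0.5·0.144 = 0.272125.
0.272125 < 0.51: the indirect benefit is less than the cost.

No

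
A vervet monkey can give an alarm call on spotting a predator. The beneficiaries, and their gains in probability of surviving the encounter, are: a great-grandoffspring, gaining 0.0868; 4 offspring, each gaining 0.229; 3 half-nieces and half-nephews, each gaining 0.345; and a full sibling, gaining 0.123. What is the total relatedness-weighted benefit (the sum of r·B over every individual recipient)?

0.659725

r to a great-grandoffspring = 1/8 (three parent–offspring links: r = (1/2)^3 = 1/8).
r to an offspring = 0.5 (one parent–offspring link: r = (1/2)^1 = 1/2).
r to a half-niece or half-nephew = 0.125 (half-aunt/uncle↔niece/nephew: one path of length 3: r = (1/2)^3 = 1/8).
r to a full sibling = 1/2 (full sibs share both parents — two paths of length 2: r = 2·(1/2)^2 = 1/2).
Summing one r·B term per recipient: 1·0.125·0.0868 + 4·0.5·0.229 + 3·0.125·0.345 + 1·0.5·0.123 = 0.659725.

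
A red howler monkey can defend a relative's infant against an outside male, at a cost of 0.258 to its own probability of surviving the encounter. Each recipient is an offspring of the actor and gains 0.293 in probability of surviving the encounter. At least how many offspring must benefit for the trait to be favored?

r to an offspring = 1/2 (one parent–offspring link: r = (1/2)^1 = 1/2).
Hamilton's rule: n·r·B > C  ⇒  n > C/(r·B) = 0.258/(0.5·0.293) = 1.761.
The smallest integer exceeding 1.761 is 2.

2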